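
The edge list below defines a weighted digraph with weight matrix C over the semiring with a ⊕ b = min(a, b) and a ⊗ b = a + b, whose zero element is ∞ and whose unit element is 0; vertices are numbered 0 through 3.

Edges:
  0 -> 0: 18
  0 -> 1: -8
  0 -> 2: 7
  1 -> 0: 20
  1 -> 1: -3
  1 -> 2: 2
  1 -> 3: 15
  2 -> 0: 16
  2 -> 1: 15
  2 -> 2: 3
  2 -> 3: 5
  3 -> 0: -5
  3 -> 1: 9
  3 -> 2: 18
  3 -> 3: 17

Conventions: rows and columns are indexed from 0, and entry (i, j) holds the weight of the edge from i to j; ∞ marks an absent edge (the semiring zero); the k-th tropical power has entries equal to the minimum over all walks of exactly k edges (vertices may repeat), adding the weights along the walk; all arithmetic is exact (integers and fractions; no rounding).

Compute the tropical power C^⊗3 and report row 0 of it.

C^⊗2:
  [12, -11, -6, 7]
  [10, -6, -1, 7]
  [0, 8, 6, 8]
  [12, -13, 2, 23]
C^⊗3:
  [2, -14, -9, -1]
  [2, -9, -4, 4]
  [3, -8, 7, 11]
  [7, -16, -11, 2]
Answer: row 0 of C^⊗3 = [2, -14, -9, -1]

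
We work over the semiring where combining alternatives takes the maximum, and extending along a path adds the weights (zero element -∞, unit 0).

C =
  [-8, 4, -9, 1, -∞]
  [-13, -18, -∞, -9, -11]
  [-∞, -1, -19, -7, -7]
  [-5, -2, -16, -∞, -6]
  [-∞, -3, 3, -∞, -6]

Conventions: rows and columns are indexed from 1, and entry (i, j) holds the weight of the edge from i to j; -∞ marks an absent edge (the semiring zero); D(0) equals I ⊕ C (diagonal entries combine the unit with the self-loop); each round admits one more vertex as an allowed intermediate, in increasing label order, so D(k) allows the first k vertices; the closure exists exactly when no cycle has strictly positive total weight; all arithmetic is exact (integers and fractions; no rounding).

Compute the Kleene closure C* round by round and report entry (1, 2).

D(0):
  [0, 4, -9, 1, -∞]
  [-13, 0, -∞, -9, -11]
  [-∞, -1, 0, -7, -7]
  [-5, -2, -16, 0, -6]
  [-∞, -3, 3, -∞, 0]
D(1):
  [0, 4, -9, 1, -∞]
  [-13, 0, -22, -9, -11]
  [-∞, -1, 0, -7, -7]
  [-5, -1, -14, 0, -6]
  [-∞, -3, 3, -∞, 0]
D(2):
  [0, 4, -9, 1, -7]
  [-13, 0, -22, -9, -11]
  [-14, -1, 0, -7, -7]
  [-5, -1, -14, 0, -6]
  [-16, -3, 3, -12, 0]
D(3):
  [0, 4, -9, 1, -7]
  [-13, 0, -22, -9, -11]
  [-14, -1, 0, -7, -7]
  [-5, -1, -14, 0, -6]
  [-11, 2, 3, -4, 0]
D(4):
  [0, 4, -9, 1, -5]
  [-13, 0, -22, -9, -11]
  [-12, -1, 0, -7, -7]
  [-5, -1, -14, 0, -6]
  [-9, 2, 3, -4, 0]
D(5):
  [0, 4, -2, 1, -5]
  [-13, 0, -8, -9, -11]
  [-12, -1, 0, -7, -7]
  [-5, -1, -3, 0, -6]
  [-9, 2, 3, -4, 0]
Answer: C*[1][2] = 4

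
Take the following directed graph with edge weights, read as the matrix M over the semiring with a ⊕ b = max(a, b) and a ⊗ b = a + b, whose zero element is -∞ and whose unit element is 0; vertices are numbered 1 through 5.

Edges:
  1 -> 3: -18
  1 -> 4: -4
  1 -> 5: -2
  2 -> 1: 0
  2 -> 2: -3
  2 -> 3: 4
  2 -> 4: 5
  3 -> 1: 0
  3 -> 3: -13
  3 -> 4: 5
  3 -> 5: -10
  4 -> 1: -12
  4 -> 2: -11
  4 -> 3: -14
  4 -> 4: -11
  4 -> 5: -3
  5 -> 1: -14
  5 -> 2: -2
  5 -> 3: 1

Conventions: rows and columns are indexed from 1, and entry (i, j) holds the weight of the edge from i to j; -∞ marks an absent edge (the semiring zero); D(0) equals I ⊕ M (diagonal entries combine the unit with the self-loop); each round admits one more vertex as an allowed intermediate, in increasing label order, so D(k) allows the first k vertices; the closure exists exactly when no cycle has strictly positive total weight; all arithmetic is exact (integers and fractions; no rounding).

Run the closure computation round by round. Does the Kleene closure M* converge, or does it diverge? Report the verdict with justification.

D(0):
  [0, -∞, -18, -4, -2]
  [0, 0, 4, 5, -∞]
  [0, -∞, 0, 5, -10]
  [-12, -11, -14, 0, -3]
  [-14, -2, 1, -∞, 0]
D(1):
  [0, -∞, -18, -4, -2]
  [0, 0, 4, 5, -2]
  [0, -∞, 0, 5, -2]
  [-12, -11, -14, 0, -3]
  [-14, -2, 1, -18, 0]
D(2):
  [0, -∞, -18, -4, -2]
  [0, 0, 4, 5, -2]
  [0, -∞, 0, 5, -2]
  [-11, -11, -7, 0, -3]
  [-2, -2, 2, 3, 0]
D(3):
  [0, -∞, -18, -4, -2]
  [4, 0, 4, 9, 2]
  [0, -∞, 0, 5, -2]
  [-7, -11, -7, 0, -3]
  [2, -2, 2, 7, 0]
Detection: at round 4, diagonal entry (5, 5) turns strictly positive.
Key observation: the cycle 5->2->3->4->5 has total weight (-2) + 4 + 5 + (-3), which is strictly positive.
Answer: DIVERGES — positive cycle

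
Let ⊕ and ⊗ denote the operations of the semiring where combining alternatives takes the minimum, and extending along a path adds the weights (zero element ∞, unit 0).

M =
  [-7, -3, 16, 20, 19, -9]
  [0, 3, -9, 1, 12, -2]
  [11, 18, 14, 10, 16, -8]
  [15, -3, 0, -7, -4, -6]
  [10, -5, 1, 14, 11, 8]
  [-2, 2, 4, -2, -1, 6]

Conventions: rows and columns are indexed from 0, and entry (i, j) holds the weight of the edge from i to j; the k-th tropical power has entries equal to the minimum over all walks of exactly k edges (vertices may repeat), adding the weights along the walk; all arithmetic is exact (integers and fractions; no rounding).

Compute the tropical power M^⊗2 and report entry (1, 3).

M^⊗2:
  [-14, -10, -12, -11, -10, -16]
  [-7, -3, -6, -6, -3, -17]
  [-10, -6, -4, -10, -9, -2]
  [-8, -10, -12, -14, -11, -13]
  [-5, -2, -14, -4, 7, -7]
  [-9, -6, -7, -9, -6, -11]
Key observation: the optimum is the walk 1->3->3, with weight 1 + (-7) = -6.
Optimal value attained by: walk 1->3->3.
Answer: (M^⊗2)[1][3] = -6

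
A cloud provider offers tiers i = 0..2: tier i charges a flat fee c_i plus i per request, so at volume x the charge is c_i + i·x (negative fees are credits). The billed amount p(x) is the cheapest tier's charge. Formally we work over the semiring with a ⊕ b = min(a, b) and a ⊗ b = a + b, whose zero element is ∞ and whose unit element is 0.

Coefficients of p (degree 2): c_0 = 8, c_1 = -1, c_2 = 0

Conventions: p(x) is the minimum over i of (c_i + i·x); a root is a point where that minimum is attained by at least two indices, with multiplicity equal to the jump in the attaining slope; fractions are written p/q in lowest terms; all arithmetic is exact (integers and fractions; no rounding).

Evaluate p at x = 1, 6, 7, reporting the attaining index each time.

p(1) = min(8+0·1=8, -1+1·1=0, 0+2·1=2) = 0 (attained by i=1)
p(6) = min(8+0·6=8, -1+1·6=5, 0+2·6=12) = 5 (attained by i=1)
p(7) = min(8+0·7=8, -1+1·7=6, 0+2·7=14) = 6 (attained by i=1)
Answer: p(1) = 0; p(6) = 5; p(7) = 6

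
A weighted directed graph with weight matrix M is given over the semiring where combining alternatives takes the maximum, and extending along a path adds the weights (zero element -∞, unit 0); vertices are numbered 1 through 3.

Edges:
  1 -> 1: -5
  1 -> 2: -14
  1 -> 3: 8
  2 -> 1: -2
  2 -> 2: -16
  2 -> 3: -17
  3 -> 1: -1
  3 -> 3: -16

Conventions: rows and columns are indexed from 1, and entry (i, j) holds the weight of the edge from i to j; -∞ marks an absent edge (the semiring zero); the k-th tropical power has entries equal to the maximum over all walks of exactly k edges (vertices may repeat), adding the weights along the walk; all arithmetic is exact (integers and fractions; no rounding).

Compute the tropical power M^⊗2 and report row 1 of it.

M^⊗2:
  [7, -19, 3]
  [-7, -16, 6]
  [-6, -15, 7]
Answer: row 1 of M^⊗2 = [7, -19, 3]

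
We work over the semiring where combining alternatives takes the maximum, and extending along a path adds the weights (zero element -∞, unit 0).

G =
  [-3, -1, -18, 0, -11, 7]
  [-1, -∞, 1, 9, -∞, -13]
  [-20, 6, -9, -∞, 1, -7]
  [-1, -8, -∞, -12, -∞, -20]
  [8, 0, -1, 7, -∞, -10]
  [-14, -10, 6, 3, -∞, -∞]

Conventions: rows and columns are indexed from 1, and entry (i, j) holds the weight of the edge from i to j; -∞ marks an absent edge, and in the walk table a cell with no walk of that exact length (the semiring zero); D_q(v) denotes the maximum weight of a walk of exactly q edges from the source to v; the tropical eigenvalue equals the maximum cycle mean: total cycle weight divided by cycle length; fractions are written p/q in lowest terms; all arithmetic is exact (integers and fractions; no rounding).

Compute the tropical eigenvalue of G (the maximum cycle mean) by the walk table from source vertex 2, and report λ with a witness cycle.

q=0: [-∞, 0, -∞, -∞, -∞, -∞]
q=1: [-1, -∞, 1, 9, -∞, -13]
q=2: [8, 7, -7, -1, 2, 6]
q=3: [10, 7, 12, 16, -3, 15]
q=4: [15, 18, 21, 18, 13, 17]
q=5: [21, 27, 23, 27, 22, 22]
q=6: [30, 29, 28, 36, 24, 28]
Optimal cycle mean attained by: cycle 1->6->3->5->1, total 7 + 6 + 1 + 8, length 4.
Answer: λ = 11/2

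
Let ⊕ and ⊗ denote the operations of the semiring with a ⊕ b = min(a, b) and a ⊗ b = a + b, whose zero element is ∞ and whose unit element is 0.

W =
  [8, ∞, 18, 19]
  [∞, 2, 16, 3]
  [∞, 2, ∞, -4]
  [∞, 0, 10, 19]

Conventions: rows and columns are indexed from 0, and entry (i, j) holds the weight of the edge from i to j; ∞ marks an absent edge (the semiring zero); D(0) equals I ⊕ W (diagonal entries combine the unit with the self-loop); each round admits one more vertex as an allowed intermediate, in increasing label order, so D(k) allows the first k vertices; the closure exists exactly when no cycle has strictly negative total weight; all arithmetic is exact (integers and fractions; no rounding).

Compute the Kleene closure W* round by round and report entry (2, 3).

D(0):
  [0, ∞, 18, 19]
  [∞, 0, 16, 3]
  [∞, 2, 0, -4]
  [∞, 0, 10, 0]
D(1):
  [0, ∞, 18, 19]
  [∞, 0, 16, 3]
  [∞, 2, 0, -4]
  [∞, 0, 10, 0]
D(2):
  [0, ∞, 18, 19]
  [∞, 0, 16, 3]
  [∞, 2, 0, -4]
  [∞, 0, 10, 0]
D(3):
  [0, 20, 18, 14]
  [∞, 0, 16, 3]
  [∞, 2, 0, -4]
  [∞, 0, 10, 0]
D(4):
  [0, 14, 18, 14]
  [∞, 0, 13, 3]
  [∞, -4, 0, -4]
  [∞, 0, 10, 0]
Answer: W*[2][3] = -4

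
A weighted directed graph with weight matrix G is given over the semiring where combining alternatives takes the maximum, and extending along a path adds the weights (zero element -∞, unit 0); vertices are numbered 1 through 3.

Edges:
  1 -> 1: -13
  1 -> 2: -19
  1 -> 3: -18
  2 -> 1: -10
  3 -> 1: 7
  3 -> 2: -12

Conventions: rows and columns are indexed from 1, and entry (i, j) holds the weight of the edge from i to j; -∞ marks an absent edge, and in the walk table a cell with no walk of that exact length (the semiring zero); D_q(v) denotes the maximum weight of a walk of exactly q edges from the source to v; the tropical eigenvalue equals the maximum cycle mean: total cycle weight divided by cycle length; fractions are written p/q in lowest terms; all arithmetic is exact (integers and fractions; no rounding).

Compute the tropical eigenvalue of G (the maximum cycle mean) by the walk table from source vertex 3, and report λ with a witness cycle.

q=0: [-∞, -∞, 0]
q=1: [7, -12, -∞]
q=2: [-6, -12, -11]
q=3: [-4, -23, -24]
Optimal cycle mean attained by: cycle 1->3->1, total (-18) + 7, length 2.
Answer: λ = -11/2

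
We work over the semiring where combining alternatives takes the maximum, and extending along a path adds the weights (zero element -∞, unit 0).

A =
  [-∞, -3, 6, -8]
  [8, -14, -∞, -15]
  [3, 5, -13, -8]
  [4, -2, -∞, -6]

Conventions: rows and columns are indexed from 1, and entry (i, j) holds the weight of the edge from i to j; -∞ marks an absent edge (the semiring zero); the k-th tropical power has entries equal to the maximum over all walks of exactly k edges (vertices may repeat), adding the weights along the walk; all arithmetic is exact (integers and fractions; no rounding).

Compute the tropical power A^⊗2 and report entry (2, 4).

A^⊗2:
  [9, 11, -7, -2]
  [-6, 5, 14, 0]
  [13, 0, 9, -5]
  [6, 1, 10, -4]
Key observation: the optimum is the walk 2->1->4, with weight 8 + (-8) = 0.
Optimal value attained by: walk 2->1->4.
Answer: (A^⊗2)[2][4] = 0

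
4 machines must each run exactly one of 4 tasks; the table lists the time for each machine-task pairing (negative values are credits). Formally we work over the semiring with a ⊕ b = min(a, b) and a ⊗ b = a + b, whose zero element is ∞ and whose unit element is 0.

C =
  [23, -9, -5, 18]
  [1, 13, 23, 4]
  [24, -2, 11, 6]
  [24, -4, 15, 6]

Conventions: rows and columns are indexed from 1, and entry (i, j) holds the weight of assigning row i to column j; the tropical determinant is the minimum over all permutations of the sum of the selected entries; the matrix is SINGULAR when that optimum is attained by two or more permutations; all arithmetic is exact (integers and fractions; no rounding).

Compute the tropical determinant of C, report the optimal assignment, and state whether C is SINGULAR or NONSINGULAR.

σ = (1, 2, 3, 4): 23 + 13 + 11 + 6 = 53
σ = (1, 2, 4, 3): 23 + 13 + 6 + 15 = 57
σ = (1, 3, 2, 4): 23 + 23 + (-2) + 6 = 50
σ = (1, 3, 4, 2): 23 + 23 + 6 + (-4) = 48
σ = (1, 4, 2, 3): 23 + 4 + (-2) + 15 = 40
σ = (1, 4, 3, 2): 23 + 4 + 11 + (-4) = 34
σ = (2, 1, 3, 4): (-9) + 1 + 11 + 6 = 9
σ = (2, 1, 4, 3): (-9) + 1 + 6 + 15 = 13
σ = (2, 3, 1, 4): (-9) + 23 + 24 + 6 = 44
σ = (2, 3, 4, 1): (-9) + 23 + 6 + 24 = 44
σ = (2, 4, 1, 3): (-9) + 4 + 24 + 15 = 34
σ = (2, 4, 3, 1): (-9) + 4 + 11 + 24 = 30
σ = (3, 1, 2, 4): (-5) + 1 + (-2) + 6 = 0
σ = (3, 1, 4, 2): (-5) + 1 + 6 + (-4) = -2
σ = (3, 2, 1, 4): (-5) + 13 + 24 + 6 = 38
σ = (3, 2, 4, 1): (-5) + 13 + 6 + 24 = 38
σ = (3, 4, 1, 2): (-5) + 4 + 24 + (-4) = 19
σ = (3, 4, 2, 1): (-5) + 4 + (-2) + 24 = 21
σ = (4, 1, 2, 3): 18 + 1 + (-2) + 15 = 32
σ = (4, 1, 3, 2): 18 + 1 + 11 + (-4) = 26
σ = (4, 2, 1, 3): 18 + 13 + 24 + 15 = 70
σ = (4, 2, 3, 1): 18 + 13 + 11 + 24 = 66
σ = (4, 3, 1, 2): 18 + 23 + 24 + (-4) = 61
σ = (4, 3, 2, 1): 18 + 23 + (-2) + 24 = 63
Optimal value attained by: σ = (3, 1, 4, 2).
Answer: det⊕(C) = -2; verdict: NONSINGULAR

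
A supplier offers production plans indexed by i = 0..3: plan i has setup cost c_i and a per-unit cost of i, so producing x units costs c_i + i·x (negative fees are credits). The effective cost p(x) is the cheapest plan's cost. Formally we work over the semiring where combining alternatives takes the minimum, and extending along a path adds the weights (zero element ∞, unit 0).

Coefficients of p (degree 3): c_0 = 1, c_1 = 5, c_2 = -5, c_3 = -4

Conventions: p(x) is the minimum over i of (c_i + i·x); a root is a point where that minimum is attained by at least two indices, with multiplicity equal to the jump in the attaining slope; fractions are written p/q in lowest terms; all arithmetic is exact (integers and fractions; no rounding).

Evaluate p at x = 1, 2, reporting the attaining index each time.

p(1) = min(1+0·1=1, 5+1·1=6, -5+2·1=-3, -4+3·1=-1) = -3 (attained by i=2)
p(2) = min(1+0·2=1, 5+1·2=7, -5+2·2=-1, -4+3·2=2) = -1 (attained by i=2)
Answer: p(1) = -3; p(2) = -1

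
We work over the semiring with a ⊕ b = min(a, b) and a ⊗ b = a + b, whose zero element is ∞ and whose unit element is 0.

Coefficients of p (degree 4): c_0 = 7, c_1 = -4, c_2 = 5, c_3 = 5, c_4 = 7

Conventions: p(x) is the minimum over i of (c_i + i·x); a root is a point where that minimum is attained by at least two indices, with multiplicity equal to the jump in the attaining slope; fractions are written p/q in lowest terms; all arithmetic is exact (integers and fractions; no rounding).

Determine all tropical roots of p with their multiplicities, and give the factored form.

hull edge (i=0, c=7) to (i=1, c=-4): slope -11, span 1
hull edge (i=1, c=-4) to (i=4, c=7): slope 11/3, span 3
Factored form: p(x) = 7 ⊗ (x ⊕ (-11/3)) ⊗ (x ⊕ (-11/3)) ⊗ (x ⊕ (-11/3)) ⊗ (x ⊕ 11)
Answer: roots = -11/3 (mult 3), 11 (mult 1)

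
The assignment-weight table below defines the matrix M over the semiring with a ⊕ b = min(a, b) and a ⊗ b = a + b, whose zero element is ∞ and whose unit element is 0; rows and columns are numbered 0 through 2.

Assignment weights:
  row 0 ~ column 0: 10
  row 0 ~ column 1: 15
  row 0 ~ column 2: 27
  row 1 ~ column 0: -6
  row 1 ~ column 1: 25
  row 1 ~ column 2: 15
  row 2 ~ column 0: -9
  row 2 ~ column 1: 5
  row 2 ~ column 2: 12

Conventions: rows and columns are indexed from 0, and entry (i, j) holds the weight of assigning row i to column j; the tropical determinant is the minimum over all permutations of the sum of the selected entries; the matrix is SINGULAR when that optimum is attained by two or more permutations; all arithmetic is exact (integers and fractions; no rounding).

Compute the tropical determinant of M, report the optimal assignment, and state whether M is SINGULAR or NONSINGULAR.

σ = (0, 1, 2): 10 + 25 + 12 = 47
σ = (0, 2, 1): 10 + 15 + 5 = 30
σ = (1, 0, 2): 15 + (-6) + 12 = 21
σ = (1, 2, 0): 15 + 15 + (-9) = 21
σ = (2, 0, 1): 27 + (-6) + 5 = 26
σ = (2, 1, 0): 27 + 25 + (-9) = 43
Optimal value attained by: σ = (1, 0, 2).
Answer: det⊕(M) = 21; verdict: SINGULAR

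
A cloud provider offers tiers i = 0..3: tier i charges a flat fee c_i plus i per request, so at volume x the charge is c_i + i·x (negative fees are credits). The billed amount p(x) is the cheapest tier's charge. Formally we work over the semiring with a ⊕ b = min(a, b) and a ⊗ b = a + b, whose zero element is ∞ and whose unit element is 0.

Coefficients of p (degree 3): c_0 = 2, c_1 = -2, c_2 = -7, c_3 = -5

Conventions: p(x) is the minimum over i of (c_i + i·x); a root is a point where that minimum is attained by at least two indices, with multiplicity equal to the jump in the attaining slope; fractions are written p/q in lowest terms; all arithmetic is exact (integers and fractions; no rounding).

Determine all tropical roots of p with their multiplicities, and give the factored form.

hull edge (i=0, c=2) to (i=2, c=-7): slope -9/2, span 2
hull edge (i=2, c=-7) to (i=3, c=-5): slope 2, span 1
Factored form: p(x) = -5 ⊗ (x ⊕ (-2)) ⊗ (x ⊕ 9/2) ⊗ (x ⊕ 9/2)
Answer: roots = -2 (mult 1), 9/2 (mult 2)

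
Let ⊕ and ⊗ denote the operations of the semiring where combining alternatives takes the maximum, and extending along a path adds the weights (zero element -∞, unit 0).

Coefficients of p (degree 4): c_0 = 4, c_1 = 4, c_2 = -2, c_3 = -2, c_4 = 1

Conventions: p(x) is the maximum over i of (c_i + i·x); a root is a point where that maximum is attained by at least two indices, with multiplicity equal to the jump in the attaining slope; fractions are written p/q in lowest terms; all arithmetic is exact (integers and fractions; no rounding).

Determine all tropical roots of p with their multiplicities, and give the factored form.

hull edge (i=0, c=4) to (i=1, c=4): slope 0, span 1
hull edge (i=1, c=4) to (i=4, c=1): slope -1, span 3
Factored form: p(x) = 1 ⊗ (x ⊕ 0) ⊗ (x ⊕ 1) ⊗ (x ⊕ 1) ⊗ (x ⊕ 1)
Answer: roots = 0 (mult 1), 1 (mult 3)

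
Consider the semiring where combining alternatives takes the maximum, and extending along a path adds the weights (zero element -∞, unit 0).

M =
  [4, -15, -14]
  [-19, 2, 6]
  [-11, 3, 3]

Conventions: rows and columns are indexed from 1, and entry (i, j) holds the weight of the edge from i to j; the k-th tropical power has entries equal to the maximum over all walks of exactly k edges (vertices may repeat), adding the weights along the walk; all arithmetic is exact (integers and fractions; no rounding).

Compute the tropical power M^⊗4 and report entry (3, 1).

M^⊗2:
  [8, -11, -9]
  [-5, 9, 9]
  [-7, 6, 9]
M^⊗3:
  [12, -6, -5]
  [-1, 12, 15]
  [-2, 12, 12]
M^⊗4:
  [16, -2, 0]
  [4, 18, 18]
  [2, 15, 18]
Key observation: the optimum is the walk 3->2->3->1->1, with weight 3 + 6 + (-11) + 4 = 2.
Optimal value attained by: walk 3->2->3->1->1.
Answer: (M^⊗4)[3][1] = 2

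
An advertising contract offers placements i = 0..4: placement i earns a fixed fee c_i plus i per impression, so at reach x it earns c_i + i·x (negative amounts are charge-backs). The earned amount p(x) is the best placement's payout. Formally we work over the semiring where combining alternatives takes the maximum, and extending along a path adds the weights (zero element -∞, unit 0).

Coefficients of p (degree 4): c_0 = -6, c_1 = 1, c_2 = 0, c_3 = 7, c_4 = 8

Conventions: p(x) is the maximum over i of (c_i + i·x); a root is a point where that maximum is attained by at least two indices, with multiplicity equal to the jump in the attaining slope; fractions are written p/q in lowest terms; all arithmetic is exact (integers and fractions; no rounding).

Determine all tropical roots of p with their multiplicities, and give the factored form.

hull edge (i=0, c=-6) to (i=1, c=1): slope 7, span 1
hull edge (i=1, c=1) to (i=3, c=7): slope 3, span 2
hull edge (i=3, c=7) to (i=4, c=8): slope 1, span 1
Factored form: p(x) = 8 ⊗ (x ⊕ (-7)) ⊗ (x ⊕ (-3)) ⊗ (x ⊕ (-3)) ⊗ (x ⊕ (-1))
Answer: roots = -7 (mult 1), -3 (mult 2), -1 (mult 1)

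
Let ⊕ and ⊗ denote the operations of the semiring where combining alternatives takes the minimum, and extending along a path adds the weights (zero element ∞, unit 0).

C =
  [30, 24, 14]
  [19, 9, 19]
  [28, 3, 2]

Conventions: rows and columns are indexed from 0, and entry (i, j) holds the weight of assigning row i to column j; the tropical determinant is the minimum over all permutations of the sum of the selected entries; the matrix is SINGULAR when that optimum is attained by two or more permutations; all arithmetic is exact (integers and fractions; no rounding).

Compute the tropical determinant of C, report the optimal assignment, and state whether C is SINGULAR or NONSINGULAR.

σ = (0, 1, 2): 30 + 9 + 2 = 41
σ = (0, 2, 1): 30 + 19 + 3 = 52
σ = (1, 0, 2): 24 + 19 + 2 = 45
σ = (1, 2, 0): 24 + 19 + 28 = 71
σ = (2, 0, 1): 14 + 19 + 3 = 36
σ = (2, 1, 0): 14 + 9 + 28 = 51
Optimal value attained by: σ = (2, 0, 1).
Answer: det⊕(C) = 36; verdict: NONSINGULAR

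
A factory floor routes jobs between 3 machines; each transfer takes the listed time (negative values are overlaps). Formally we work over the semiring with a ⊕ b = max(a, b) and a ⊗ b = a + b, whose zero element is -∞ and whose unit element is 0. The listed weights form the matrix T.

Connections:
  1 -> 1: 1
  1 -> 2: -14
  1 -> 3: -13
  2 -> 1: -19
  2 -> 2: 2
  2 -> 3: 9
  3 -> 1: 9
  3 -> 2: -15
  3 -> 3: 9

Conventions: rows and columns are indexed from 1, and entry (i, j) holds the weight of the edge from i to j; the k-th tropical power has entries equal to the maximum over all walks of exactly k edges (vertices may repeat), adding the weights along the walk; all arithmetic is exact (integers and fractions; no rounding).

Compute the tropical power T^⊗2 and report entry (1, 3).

T^⊗2:
  [2, -12, -4]
  [18, 4, 18]
  [18, -5, 18]
Key observation: the optimum is the walk 1->3->3, with weight (-13) + 9 = -4.
Optimal value attained by: walk 1->3->3.
Answer: (T^⊗2)[1][3] = -4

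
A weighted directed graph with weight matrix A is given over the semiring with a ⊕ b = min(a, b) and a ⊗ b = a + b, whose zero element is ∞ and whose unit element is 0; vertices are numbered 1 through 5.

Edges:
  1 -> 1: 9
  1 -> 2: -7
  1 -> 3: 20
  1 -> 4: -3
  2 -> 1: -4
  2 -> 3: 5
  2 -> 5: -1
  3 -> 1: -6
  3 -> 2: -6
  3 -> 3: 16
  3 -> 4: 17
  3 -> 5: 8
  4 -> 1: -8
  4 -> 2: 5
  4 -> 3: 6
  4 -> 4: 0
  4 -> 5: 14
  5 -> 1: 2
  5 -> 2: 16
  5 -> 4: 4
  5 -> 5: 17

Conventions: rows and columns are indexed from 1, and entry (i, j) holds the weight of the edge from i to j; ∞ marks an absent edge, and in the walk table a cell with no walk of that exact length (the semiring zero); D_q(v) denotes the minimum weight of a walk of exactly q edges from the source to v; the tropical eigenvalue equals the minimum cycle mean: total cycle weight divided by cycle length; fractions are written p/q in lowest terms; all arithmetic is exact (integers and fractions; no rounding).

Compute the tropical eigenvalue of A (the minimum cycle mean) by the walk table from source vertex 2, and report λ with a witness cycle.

q=0: [∞, 0, ∞, ∞, ∞]
q=1: [-4, ∞, 5, ∞, -1]
q=2: [-1, -11, 16, -7, 13]
q=3: [-15, -8, -6, -7, -12]
q=4: [-15, -22, -3, -18, -9]
q=5: [-26, -22, -17, -18, -23]
Optimal cycle mean attained by: cycle 1->2->1, total (-7) + (-4), length 2.
Answer: λ = -11/2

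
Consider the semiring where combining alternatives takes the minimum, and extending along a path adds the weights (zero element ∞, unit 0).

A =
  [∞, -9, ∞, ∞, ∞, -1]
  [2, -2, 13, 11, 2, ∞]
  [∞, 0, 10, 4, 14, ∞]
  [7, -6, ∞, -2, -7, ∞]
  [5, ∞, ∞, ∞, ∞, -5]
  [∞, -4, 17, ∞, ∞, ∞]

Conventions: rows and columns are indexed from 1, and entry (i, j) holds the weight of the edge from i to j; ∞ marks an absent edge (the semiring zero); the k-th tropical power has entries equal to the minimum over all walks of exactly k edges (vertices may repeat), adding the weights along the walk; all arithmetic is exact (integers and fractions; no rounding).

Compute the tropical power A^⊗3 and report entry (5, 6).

A^⊗2:
  [-7, -11, 4, 2, -7, ∞]
  [0, -7, 11, 9, 0, -3]
  [2, -2, 13, 2, -3, 9]
  [-4, -8, 7, -4, -9, -12]
  [∞, -9, 12, ∞, ∞, 4]
  [-2, -6, 9, 7, -2, ∞]
A^⊗3:
  [-9, -16, 2, 0, -9, -12]
  [-5, -9, 6, 4, -5, -5]
  [0, -7, 11, 0, -5, -8]
  [-6, -16, 5, -6, -11, -14]
  [-7, -11, 4, 2, -7, ∞]
  [-4, -11, 7, 5, -4, -7]
Key observation: no walk of exactly 3 edges connects these vertices, so the entry is the semiring zero.
Answer: (A^⊗3)[5][6] = ∞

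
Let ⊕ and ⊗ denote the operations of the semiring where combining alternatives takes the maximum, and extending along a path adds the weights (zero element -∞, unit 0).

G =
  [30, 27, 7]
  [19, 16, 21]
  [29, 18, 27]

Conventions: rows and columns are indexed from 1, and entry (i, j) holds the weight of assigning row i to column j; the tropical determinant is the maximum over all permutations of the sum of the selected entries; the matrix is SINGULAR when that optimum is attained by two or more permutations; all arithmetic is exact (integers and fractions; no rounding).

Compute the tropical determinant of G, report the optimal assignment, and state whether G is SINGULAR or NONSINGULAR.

σ = (1, 2, 3): 30 + 16 + 27 = 73
σ = (1, 3, 2): 30 + 21 + 18 = 69
σ = (2, 1, 3): 27 + 19 + 27 = 73
σ = (2, 3, 1): 27 + 21 + 29 = 77
σ = (3, 1, 2): 7 + 19 + 18 = 44
σ = (3, 2, 1): 7 + 16 + 29 = 52
Optimal value attained by: σ = (2, 3, 1).
Answer: det⊕(G) = 77; verdict: NONSINGULAR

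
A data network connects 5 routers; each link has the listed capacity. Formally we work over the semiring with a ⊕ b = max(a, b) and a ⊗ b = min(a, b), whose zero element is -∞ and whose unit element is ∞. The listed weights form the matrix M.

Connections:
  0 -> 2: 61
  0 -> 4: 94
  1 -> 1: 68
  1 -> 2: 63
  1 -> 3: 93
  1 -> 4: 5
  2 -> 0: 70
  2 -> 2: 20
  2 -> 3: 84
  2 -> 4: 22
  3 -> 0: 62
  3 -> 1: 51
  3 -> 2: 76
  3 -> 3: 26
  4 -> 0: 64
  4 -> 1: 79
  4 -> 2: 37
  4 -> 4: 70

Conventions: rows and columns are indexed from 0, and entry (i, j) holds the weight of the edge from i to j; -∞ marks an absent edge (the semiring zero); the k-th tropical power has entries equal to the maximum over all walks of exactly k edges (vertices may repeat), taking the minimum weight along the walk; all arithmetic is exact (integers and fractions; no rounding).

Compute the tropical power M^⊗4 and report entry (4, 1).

M^⊗2:
  [64, 79, 37, 61, 70]
  [63, 68, 76, 68, 22]
  [62, 51, 76, 26, 70]
  [70, 51, 61, 76, 62]
  [64, 70, 63, 79, 70]
M^⊗3:
  [64, 70, 63, 79, 70]
  [70, 68, 68, 76, 63]
  [70, 70, 61, 76, 70]
  [62, 62, 76, 61, 70]
  [64, 70, 76, 70, 70]
M^⊗4:
  [64, 70, 76, 70, 70]
  [68, 68, 76, 68, 70]
  [64, 70, 76, 70, 70]
  [70, 70, 62, 76, 70]
  [70, 70, 70, 76, 70]
Key observation: the optimum is the walk 4->4->4->4->1, with weight 70 min 70 min 70 min 79 = 70.
Optimal value attained by: walk 4->4->4->4->1.
Answer: (M^⊗4)[4][1] = 70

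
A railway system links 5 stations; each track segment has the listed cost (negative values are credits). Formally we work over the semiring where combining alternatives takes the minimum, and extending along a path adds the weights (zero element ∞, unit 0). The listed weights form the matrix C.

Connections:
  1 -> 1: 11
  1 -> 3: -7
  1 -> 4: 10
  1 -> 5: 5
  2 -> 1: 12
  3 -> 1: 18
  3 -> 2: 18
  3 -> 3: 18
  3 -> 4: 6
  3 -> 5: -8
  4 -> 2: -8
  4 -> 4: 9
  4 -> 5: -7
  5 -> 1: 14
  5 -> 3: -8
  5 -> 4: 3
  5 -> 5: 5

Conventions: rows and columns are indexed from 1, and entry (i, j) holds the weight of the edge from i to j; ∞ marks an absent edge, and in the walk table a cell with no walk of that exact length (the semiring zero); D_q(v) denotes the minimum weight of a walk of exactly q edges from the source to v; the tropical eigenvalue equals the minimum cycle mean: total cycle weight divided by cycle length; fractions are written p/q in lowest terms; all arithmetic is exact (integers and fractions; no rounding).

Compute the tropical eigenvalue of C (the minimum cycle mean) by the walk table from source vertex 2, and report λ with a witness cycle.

q=0: [∞, 0, ∞, ∞, ∞]
q=1: [12, ∞, ∞, ∞, ∞]
q=2: [23, ∞, 5, 22, 17]
q=3: [23, 14, 9, 11, -3]
q=4: [11, 3, -11, 0, 1]
q=5: [7, -8, -7, -5, -19]
Optimal cycle mean attained by: cycle 3->5->3, total (-8) + (-8), length 2.
Answer: λ = -8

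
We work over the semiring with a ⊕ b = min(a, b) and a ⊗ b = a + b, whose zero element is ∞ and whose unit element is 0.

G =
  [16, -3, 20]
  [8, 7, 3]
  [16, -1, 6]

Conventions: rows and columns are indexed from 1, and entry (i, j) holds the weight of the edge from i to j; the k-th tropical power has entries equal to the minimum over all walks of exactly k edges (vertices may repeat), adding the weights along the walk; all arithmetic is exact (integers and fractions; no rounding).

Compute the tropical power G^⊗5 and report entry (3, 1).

G^⊗2:
  [5, 4, 0]
  [15, 2, 9]
  [7, 5, 2]
G^⊗3:
  [12, -1, 6]
  [10, 8, 5]
  [13, 1, 8]
G^⊗4:
  [7, 5, 2]
  [16, 4, 11]
  [9, 7, 4]
G^⊗5:
  [13, 1, 8]
  [12, 10, 7]
  [15, 3, 10]
Key observation: the optimum is the walk 3->2->3->3->2->1, with weight (-1) + 3 + 6 + (-1) + 8 = 15.
Optimal value attained by: walk 3->2->3->3->2->1.
Answer: (G^⊗5)[3][1] = 15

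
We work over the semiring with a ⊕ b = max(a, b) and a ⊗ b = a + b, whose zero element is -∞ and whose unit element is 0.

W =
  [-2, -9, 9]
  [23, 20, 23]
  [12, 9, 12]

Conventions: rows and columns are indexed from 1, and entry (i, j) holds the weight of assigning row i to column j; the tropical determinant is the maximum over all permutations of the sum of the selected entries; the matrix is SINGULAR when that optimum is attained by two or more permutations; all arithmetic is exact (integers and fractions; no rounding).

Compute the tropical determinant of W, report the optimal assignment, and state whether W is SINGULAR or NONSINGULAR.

σ = (1, 2, 3): (-2) + 20 + 12 = 30
σ = (1, 3, 2): (-2) + 23 + 9 = 30
σ = (2, 1, 3): (-9) + 23 + 12 = 26
σ = (2, 3, 1): (-9) + 23 + 12 = 26
σ = (3, 1, 2): 9 + 23 + 9 = 41
σ = (3, 2, 1): 9 + 20 + 12 = 41
Optimal value attained by: σ = (3, 1, 2).
Answer: det⊕(W) = 41; verdict: SINGULAR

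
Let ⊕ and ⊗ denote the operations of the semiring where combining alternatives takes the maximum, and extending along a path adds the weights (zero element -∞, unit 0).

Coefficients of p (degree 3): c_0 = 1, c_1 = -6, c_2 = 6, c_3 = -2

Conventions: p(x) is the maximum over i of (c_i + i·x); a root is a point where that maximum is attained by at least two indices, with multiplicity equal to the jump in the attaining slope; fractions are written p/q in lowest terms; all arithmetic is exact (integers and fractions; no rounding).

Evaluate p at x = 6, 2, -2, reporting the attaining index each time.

p(6) = max(1+0·6=1, -6+1·6=0, 6+2·6=18, -2+3·6=16) = 18 (attained by i=2)
p(2) = max(1+0·2=1, -6+1·2=-4, 6+2·2=10, -2+3·2=4) = 10 (attained by i=2)
p(-2) = max(1+0·(-2)=1, -6+1·(-2)=-8, 6+2·(-2)=2, -2+3·(-2)=-8) = 2 (attained by i=2)
Answer: p(6) = 18; p(2) = 10; p(-2) = 2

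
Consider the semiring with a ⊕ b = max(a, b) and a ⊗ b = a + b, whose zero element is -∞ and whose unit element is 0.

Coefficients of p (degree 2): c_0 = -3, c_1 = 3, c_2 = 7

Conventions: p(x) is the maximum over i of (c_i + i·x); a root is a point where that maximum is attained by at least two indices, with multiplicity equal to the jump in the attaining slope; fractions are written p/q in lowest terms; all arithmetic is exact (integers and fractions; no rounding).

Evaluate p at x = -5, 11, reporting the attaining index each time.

p(-5) = max(-3+0·(-5)=-3, 3+1·(-5)=-2, 7+2·(-5)=-3) = -2 (attained by i=1)
p(11) = max(-3+0·11=-3, 3+1·11=14, 7+2·11=29) = 29 (attained by i=2)
Answer: p(-5) = -2; p(11) = 29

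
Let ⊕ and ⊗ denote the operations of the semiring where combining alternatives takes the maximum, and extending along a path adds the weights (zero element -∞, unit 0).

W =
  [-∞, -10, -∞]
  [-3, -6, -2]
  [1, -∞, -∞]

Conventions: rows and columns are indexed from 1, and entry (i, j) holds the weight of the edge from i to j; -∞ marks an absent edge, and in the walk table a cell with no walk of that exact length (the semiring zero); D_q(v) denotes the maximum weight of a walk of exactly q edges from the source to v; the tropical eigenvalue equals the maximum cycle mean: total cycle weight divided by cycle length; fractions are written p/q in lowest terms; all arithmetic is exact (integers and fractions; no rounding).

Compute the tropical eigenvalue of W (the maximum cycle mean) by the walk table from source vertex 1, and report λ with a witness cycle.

q=0: [0, -∞, -∞]
q=1: [-∞, -10, -∞]
q=2: [-13, -16, -12]
q=3: [-11, -22, -18]
Optimal cycle mean attained by: cycle 1->2->3->1, total (-10) + (-2) + 1, length 3.
Answer: λ = -11/3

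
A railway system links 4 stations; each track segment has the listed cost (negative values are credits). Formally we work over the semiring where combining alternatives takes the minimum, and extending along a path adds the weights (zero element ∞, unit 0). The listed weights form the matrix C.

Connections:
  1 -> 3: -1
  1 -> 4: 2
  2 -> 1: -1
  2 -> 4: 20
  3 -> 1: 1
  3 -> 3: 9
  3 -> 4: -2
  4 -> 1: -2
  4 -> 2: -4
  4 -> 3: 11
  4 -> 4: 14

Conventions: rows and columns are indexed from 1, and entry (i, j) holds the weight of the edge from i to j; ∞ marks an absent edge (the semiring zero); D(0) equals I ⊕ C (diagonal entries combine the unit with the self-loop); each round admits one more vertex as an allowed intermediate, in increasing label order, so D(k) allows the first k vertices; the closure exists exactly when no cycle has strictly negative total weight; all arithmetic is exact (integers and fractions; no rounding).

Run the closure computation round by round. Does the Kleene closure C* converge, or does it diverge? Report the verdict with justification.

D(0):
  [0, ∞, -1, 2]
  [-1, 0, ∞, 20]
  [1, ∞, 0, -2]
  [-2, -4, 11, 0]
D(1):
  [0, ∞, -1, 2]
  [-1, 0, -2, 1]
  [1, ∞, 0, -2]
  [-2, -4, -3, 0]
Detection: at round 2, diagonal entry (4, 4) turns strictly negative.
Key observation: the cycle 4->2->1->4 has total weight (-4) + (-1) + 2, which is strictly negative.
Answer: DIVERGES — negative cycle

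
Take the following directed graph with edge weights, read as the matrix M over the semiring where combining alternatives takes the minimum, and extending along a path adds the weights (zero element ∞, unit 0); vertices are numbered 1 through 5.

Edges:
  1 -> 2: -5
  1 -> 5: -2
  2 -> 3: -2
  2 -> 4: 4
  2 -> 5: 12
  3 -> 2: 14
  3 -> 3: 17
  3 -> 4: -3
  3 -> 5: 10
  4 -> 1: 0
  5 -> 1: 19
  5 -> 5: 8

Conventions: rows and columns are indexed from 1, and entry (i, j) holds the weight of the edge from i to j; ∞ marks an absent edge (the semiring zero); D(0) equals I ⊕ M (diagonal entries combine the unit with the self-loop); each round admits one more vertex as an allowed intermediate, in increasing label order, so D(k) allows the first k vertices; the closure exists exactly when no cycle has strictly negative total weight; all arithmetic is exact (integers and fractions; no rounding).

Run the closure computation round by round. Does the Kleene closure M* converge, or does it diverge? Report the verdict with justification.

D(0):
  [0, -5, ∞, ∞, -2]
  [∞, 0, -2, 4, 12]
  [∞, 14, 0, -3, 10]
  [0, ∞, ∞, 0, ∞]
  [19, ∞, ∞, ∞, 0]
D(1):
  [0, -5, ∞, ∞, -2]
  [∞, 0, -2, 4, 12]
  [∞, 14, 0, -3, 10]
  [0, -5, ∞, 0, -2]
  [19, 14, ∞, ∞, 0]
Detection: at round 2, diagonal entry (4, 4) turns strictly negative.
Key observation: the cycle 4->1->2->4 has total weight 0 + (-5) + 4, which is strictly negative.
Answer: DIVERGES — negative cycle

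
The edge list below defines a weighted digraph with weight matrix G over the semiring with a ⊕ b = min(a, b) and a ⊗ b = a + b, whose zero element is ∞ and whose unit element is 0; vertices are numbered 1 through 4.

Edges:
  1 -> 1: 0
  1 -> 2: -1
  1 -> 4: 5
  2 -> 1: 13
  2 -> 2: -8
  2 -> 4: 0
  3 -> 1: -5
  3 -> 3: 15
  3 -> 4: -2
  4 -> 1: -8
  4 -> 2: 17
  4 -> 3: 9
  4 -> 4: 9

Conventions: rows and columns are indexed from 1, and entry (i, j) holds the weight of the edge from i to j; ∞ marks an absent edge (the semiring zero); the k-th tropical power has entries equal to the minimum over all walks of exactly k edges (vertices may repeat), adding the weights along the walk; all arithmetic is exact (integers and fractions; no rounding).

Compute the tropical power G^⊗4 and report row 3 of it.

G^⊗2:
  [-3, -9, 14, -1]
  [-8, -16, 9, -8]
  [-10, -6, 7, 0]
  [-8, -9, 18, -3]
G^⊗3:
  [-9, -17, 8, -9]
  [-16, -24, 1, -16]
  [-10, -14, 9, -6]
  [-11, -17, 6, -9]
G^⊗4:
  [-17, -25, 0, -17]
  [-24, -32, -7, -24]
  [-14, -22, 3, -14]
  [-17, -25, 0, -17]
Answer: row 3 of G^⊗4 = [-14, -22, 3, -14]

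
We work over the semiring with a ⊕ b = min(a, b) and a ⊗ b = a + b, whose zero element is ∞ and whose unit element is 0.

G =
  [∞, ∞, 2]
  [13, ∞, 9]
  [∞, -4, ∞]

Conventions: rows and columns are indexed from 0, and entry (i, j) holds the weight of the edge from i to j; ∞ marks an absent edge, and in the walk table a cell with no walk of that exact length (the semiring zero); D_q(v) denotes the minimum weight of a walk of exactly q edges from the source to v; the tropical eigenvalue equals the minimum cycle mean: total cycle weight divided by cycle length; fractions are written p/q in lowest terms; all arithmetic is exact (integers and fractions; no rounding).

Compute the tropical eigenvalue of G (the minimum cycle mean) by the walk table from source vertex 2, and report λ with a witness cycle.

q=0: [∞, ∞, 0]
q=1: [∞, -4, ∞]
q=2: [9, ∞, 5]
q=3: [∞, 1, 11]
Optimal cycle mean attained by: cycle 1->2->1, total 9 + (-4), length 2.
Answer: λ = 5/2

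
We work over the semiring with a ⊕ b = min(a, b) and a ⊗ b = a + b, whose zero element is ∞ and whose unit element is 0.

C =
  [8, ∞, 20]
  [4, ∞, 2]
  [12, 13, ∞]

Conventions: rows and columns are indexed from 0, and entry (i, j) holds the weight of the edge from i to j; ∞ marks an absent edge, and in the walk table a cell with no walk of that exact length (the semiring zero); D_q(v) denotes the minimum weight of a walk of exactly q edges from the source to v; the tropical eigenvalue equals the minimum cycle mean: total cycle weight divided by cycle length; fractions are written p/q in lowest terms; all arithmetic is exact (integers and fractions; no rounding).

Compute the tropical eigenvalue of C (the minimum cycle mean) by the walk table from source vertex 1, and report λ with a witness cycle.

q=0: [∞, 0, ∞]
q=1: [4, ∞, 2]
q=2: [12, 15, 24]
q=3: [19, 37, 17]
Optimal cycle mean attained by: cycle 1->2->1, total 2 + 13, length 2.
Answer: λ = 15/2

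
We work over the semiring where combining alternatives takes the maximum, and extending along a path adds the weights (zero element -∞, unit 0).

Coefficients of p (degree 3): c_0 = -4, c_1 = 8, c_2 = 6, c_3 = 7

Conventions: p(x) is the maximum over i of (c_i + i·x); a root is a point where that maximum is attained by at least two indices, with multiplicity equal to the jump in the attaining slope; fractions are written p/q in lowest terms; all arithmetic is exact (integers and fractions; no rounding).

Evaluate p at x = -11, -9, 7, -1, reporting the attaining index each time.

p(-11) = max(-4+0·(-11)=-4, 8+1·(-11)=-3, 6+2·(-11)=-16, 7+3·(-11)=-26) = -3 (attained by i=1)
p(-9) = max(-4+0·(-9)=-4, 8+1·(-9)=-1, 6+2·(-9)=-12, 7+3·(-9)=-20) = -1 (attained by i=1)
p(7) = max(-4+0·7=-4, 8+1·7=15, 6+2·7=20, 7+3·7=28) = 28 (attained by i=3)
p(-1) = max(-4+0·(-1)=-4, 8+1·(-1)=7, 6+2·(-1)=4, 7+3·(-1)=4) = 7 (attained by i=1)
Answer: p(-11) = -3; p(-9) = -1; p(7) = 28; p(-1) = 7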